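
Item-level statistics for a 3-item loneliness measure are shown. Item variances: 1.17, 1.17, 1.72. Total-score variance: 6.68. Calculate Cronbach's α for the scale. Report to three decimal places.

ΣVar(i) = 1.17 + 1.17 + 1.72 = 4.06
α = (k/(k−1))·(1 − ΣVar(i)/σ²_total) = (3/2)·(1 − 4.06/6.68) = 0.588

Cronbach's α = 0.588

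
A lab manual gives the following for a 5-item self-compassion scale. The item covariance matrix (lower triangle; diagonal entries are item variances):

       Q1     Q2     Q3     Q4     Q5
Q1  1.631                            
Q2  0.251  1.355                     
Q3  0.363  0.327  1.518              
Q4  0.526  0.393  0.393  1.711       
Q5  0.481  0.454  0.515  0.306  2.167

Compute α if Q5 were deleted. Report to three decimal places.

Remaining items: Q1, Q2, Q3, Q4 (k = 4).
ΣVar(i) = 1.631 + 1.355 + 1.518 + 1.711 = 6.215
σ²_total = 6.215 + 2 × 2.253 = 10.721
α (item deleted) = (4/3)·(1 − 6.215/10.721) = 0.560

α = 0.560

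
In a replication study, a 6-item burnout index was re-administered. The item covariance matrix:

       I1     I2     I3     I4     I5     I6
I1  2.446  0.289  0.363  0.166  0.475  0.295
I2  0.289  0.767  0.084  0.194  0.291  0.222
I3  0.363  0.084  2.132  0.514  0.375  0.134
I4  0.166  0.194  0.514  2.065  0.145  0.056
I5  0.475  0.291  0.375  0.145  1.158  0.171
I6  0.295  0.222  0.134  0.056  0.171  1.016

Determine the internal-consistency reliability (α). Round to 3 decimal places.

sum of item variances = 2.446 + 0.767 + 2.132 + 2.065 + 1.158 + 1.016 = 9.584
Sum of off-diagonal covariances = 3.774
total variance = 9.584 + 2 × 3.774 = 17.132
α = (k/(k−1))·(1 − sum of item variances/total variance) = (6/5)·(1 − 9.584/17.132) = 0.529

α = 0.529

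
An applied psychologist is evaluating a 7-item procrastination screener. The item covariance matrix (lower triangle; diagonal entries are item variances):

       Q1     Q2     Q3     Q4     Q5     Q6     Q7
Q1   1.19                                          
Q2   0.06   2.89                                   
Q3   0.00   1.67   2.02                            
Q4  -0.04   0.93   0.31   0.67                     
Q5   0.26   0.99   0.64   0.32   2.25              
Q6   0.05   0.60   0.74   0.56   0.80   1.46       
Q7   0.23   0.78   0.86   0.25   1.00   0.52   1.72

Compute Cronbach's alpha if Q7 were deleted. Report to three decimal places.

α = 0.721

Remaining items: Q1, Q2, Q3, Q4, Q5, Q6 (k = 6).
Σσ²ᵢ = 1.19 + 2.89 + 2.02 + 0.67 + 2.25 + 1.46 = 10.48
total variance = 10.48 + 2 × 7.89 = 26.26
α (item deleted) = (6/5)·(1 − 10.48/26.26) = 0.721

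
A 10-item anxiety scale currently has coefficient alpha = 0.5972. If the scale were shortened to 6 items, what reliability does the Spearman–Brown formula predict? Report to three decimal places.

Length factor m = 6/10 = 0.6000
α' = m·α / (1 − (1−m)·α)
   = 6/10 × 0.5972 / (1 − (1 − 6/10) × 0.5972)
   = 0.3583 / 0.7611 = 0.471

predicted reliability = 0.471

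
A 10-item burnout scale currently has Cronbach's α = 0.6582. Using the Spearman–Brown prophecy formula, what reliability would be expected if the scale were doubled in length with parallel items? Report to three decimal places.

predicted reliability = 0.794

Length factor m = 2
α' = m·α / (1 + (m−1)·α)
   = 2 × 0.6582 / (1 + (2 − 1) × 0.6582)
   = 1.3164 / 1.6582 = 0.794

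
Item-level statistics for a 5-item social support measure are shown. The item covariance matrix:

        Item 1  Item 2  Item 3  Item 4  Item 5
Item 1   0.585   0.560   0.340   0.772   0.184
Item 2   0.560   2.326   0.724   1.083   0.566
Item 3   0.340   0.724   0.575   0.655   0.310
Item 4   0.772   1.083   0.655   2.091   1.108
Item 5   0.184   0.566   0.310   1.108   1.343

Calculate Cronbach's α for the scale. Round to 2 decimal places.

α = 0.81

sum of item variances = 0.585 + 2.326 + 0.575 + 2.091 + 1.343 = 6.920
Sum of the distinct covariances = 6.302
total variance = 6.920 + 2 × 6.302 = 19.524
α = (k/(k−1))·(1 − sum of item variances/total variance) = (5/4)·(1 − 6.920/19.524) = 0.81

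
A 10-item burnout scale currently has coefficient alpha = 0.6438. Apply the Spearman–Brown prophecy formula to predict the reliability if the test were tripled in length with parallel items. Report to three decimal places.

Length factor m = 3
α' = m·α / (1 + (m−1)·α)
   = 3 × 0.6438 / (1 + (3 − 1) × 0.6438)
   = 1.9314 / 2.2876 = 0.844

predicted reliability = 0.844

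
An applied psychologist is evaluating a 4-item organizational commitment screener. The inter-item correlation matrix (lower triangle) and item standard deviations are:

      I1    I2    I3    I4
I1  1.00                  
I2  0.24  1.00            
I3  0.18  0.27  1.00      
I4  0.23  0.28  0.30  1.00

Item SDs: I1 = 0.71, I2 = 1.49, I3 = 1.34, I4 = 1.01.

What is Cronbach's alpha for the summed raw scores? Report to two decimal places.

Cronbach's alpha = 0.55

Σσ²ᵢ = 0.71² + 1.49² + 1.34² + 1.01² = 5.5399
Covariances σ_ij = r_ij · s_i · s_j:
  σ(I1,I2) = 0.24 × 0.71 × 1.49 = 0.2539
  σ(I1,I3) = 0.18 × 0.71 × 1.34 = 0.1713
  σ(I1,I4) = 0.23 × 0.71 × 1.01 = 0.1649
  σ(I2,I3) = 0.27 × 1.49 × 1.34 = 0.5391
  σ(I2,I4) = 0.28 × 1.49 × 1.01 = 0.4214
  σ(I3,I4) = 0.30 × 1.34 × 1.01 = 0.4060
σ²_T = Σσ²ᵢ + 2·Σσ_ij = 5.5399 + 2 × 1.9566 = 9.4531
α = (4/3)·(1 − 5.5399/9.4531) = 0.55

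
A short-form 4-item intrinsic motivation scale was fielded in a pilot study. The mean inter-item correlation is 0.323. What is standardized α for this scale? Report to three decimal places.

Standardized α = k·r̄ / (1 + (k−1)·r̄) = 4 × 0.323 / (1 + 3 × 0.323)
  = 1.2920 / 1.9690 = 0.656

α = 0.656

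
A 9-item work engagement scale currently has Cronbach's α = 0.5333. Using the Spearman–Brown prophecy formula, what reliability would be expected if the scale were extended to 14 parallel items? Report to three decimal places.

Length factor m = 14/9 = 1.5556
α' = m·α / (1 + (m−1)·α)
   = 14/9 × 0.5333 / (1 + (14/9 − 1) × 0.5333)
   = 0.8296 / 1.2963 = 0.640

predicted reliability = 0.640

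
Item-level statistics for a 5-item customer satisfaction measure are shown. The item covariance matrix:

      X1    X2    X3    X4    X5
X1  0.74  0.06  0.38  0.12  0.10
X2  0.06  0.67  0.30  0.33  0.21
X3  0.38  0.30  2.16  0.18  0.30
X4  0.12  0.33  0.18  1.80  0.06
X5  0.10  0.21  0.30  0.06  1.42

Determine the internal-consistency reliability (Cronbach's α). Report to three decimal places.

Cronbach's α = 0.469

Σσᵢ² = 0.74 + 0.67 + 2.16 + 1.80 + 1.42 = 6.79
Sum of off-diagonal covariances = 2.04
σ²_total = 6.79 + 2 × 2.04 = 10.87
α = (k/(k−1))·(1 − Σσᵢ²/σ²_total) = (5/4)·(1 − 6.79/10.87) = 0.469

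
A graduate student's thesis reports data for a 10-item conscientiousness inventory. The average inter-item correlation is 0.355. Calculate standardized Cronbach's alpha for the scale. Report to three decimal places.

Standardized α = k·r̄ / (1 + (k−1)·r̄) = 10 × 0.355 / (1 + 9 × 0.355)
  = 3.5500 / 4.1950 = 0.846

standardized Cronbach's alpha = 0.846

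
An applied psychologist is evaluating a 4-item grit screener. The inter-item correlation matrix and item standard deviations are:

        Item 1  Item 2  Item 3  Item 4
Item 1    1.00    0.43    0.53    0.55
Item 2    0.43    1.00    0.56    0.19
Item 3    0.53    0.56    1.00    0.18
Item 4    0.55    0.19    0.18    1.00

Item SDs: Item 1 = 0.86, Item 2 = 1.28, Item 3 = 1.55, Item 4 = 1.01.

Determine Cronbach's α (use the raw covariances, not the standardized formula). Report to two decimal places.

Σσ²ᵢ = 0.86² + 1.28² + 1.55² + 1.01² = 5.8006
Covariances σ_ij = r_ij · s_i · s_j:
  σ(Item 1,Item 2) = 0.43 × 0.86 × 1.28 = 0.4733
  σ(Item 1,Item 3) = 0.53 × 0.86 × 1.55 = 0.7065
  σ(Item 1,Item 4) = 0.55 × 0.86 × 1.01 = 0.4777
  σ(Item 2,Item 3) = 0.56 × 1.28 × 1.55 = 1.1110
  σ(Item 2,Item 4) = 0.19 × 1.28 × 1.01 = 0.2456
  σ(Item 3,Item 4) = 0.18 × 1.55 × 1.01 = 0.2818
σ²_T = Σσ²ᵢ + 2·Σσ_ij = 5.8006 + 2 × 3.2959 = 12.3924
α = (4/3)·(1 − 5.8006/12.3924) = 0.71

α = 0.71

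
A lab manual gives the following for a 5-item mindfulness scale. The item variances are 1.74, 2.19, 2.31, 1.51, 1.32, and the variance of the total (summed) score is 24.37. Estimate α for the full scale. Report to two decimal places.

Σσᵢ² = 1.74 + 2.19 + 2.31 + 1.51 + 1.32 = 9.07
α = (k/(k−1))·(1 − Σσᵢ²/Var(T)) = (5/4)·(1 − 9.07/24.37) = 0.78

α = 0.78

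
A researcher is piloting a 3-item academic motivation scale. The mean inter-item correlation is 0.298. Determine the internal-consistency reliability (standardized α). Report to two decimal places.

Standardized α = k·r̄ / (1 + (k−1)·r̄) = 3 × 0.298 / (1 + 2 × 0.298)
  = 0.8940 / 1.5960 = 0.56

α = 0.56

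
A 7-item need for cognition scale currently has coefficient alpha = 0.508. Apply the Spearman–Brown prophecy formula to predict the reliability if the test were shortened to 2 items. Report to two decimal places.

predicted reliability = 0.23

Length factor m = 2/7 = 0.2857
α' = m·α / (1 − (1−m)·α)
   = 2/7 × 0.508 / (1 − (1 − 2/7) × 0.508)
   = 0.1451 / 0.6371 = 0.23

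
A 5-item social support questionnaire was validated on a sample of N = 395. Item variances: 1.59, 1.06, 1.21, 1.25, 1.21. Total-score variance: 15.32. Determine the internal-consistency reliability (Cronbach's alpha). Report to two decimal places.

sum of item variances = 1.59 + 1.06 + 1.21 + 1.25 + 1.21 = 6.32
α = (k/(k−1))·(1 − sum of item variances/Var(T)) = (5/4)·(1 − 6.32/15.32) = 0.73

α = 0.73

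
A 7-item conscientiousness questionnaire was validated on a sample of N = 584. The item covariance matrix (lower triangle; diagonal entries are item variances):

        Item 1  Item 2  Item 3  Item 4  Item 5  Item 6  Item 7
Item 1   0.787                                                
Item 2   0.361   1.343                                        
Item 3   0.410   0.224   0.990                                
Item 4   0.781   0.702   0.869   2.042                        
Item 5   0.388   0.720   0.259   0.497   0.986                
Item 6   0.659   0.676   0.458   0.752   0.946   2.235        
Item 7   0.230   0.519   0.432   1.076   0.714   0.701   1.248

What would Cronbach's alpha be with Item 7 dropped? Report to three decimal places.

α = 0.810

Remaining items: Item 1, Item 2, Item 3, Item 4, Item 5, Item 6 (k = 6).
ΣVar(i) = 0.787 + 1.343 + 0.990 + 2.042 + 0.986 + 2.235 = 8.383
total variance = 8.383 + 2 × 8.702 = 25.787
α (item deleted) = (6/5)·(1 − 8.383/25.787) = 0.810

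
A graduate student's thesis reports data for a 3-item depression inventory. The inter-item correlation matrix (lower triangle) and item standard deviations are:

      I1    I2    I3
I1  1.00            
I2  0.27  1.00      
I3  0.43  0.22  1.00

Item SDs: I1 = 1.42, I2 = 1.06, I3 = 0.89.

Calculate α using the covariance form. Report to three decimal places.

Σσ²ᵢ = 1.42² + 1.06² + 0.89² = 3.9321
Covariances σ_ij = r_ij · s_i · s_j:
  σ(I1,I2) = 0.27 × 1.42 × 1.06 = 0.4064
  σ(I1,I3) = 0.43 × 1.42 × 0.89 = 0.5434
  σ(I2,I3) = 0.22 × 1.06 × 0.89 = 0.2075
σ²_T = Σσ²ᵢ + 2·Σσ_ij = 3.9321 + 2 × 1.1573 = 6.2467
α = (3/2)·(1 − 3.9321/6.2467) = 0.556

α = 0.556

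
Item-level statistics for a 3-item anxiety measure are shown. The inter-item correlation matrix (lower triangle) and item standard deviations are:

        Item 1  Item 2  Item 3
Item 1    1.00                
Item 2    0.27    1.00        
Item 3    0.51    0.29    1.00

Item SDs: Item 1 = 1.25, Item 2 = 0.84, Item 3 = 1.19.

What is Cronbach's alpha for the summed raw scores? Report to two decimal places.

Cronbach's alpha = 0.63

Σσ²ᵢ = 1.25² + 0.84² + 1.19² = 3.6842
Covariances σ_ij = r_ij · s_i · s_j:
  σ(Item 1,Item 2) = 0.27 × 1.25 × 0.84 = 0.2835
  σ(Item 1,Item 3) = 0.51 × 1.25 × 1.19 = 0.7586
  σ(Item 2,Item 3) = 0.29 × 0.84 × 1.19 = 0.2899
σ²_T = Σσ²ᵢ + 2·Σσ_ij = 3.6842 + 2 × 1.3320 = 6.3482
α = (3/2)·(1 − 3.6842/6.3482) = 0.63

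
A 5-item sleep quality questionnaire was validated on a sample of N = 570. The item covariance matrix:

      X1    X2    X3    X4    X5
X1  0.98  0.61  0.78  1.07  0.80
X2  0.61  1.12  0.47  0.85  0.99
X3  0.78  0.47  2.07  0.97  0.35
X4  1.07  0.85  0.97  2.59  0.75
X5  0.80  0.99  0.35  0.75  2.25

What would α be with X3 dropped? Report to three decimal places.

Remaining items: X1, X2, X4, X5 (k = 4).
sum of item variances = 0.98 + 1.12 + 2.59 + 2.25 = 6.94
Var(T) = 6.94 + 2 × 5.07 = 17.08
α (item deleted) = (4/3)·(1 − 6.94/17.08) = 0.792

α = 0.792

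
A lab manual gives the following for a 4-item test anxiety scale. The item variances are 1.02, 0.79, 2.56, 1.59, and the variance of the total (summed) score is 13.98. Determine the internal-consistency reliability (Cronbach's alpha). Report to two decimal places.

sum of item variances = 1.02 + 0.79 + 2.56 + 1.59 = 5.96
α = (k/(k−1))·(1 − sum of item variances/σ²_total) = (4/3)·(1 − 5.96/13.98) = 0.76

Cronbach's alpha = 0.76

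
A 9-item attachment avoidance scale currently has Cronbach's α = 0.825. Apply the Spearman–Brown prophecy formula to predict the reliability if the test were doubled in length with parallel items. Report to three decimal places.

predicted reliability = 0.904

Length factor m = 2
α' = m·α / (1 + (m−1)·α)
   = 2 × 0.825 / (1 + (2 − 1) × 0.825)
   = 1.6500 / 1.8250 = 0.904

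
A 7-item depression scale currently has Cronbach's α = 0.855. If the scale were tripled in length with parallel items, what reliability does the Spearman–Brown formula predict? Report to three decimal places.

Length factor m = 3
α' = m·α / (1 + (m−1)·α)
   = 3 × 0.855 / (1 + (3 − 1) × 0.855)
   = 2.5650 / 2.7100 = 0.946

predicted reliability = 0.946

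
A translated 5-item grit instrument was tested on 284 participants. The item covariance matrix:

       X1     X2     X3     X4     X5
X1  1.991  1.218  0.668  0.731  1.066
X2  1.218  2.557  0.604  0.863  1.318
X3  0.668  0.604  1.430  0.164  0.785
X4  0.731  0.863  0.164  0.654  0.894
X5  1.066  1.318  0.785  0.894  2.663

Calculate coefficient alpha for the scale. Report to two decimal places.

ΣVar(i) = 1.991 + 2.557 + 1.430 + 0.654 + 2.663 = 9.295
Sum of the distinct covariances = 8.311
Var(T) = 9.295 + 2 × 8.311 = 25.917
α = (k/(k−1))·(1 − ΣVar(i)/Var(T)) = (5/4)·(1 − 9.295/25.917) = 0.80

coefficient alpha = 0.80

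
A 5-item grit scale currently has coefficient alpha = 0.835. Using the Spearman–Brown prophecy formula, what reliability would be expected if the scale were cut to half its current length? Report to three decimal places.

Length factor m = 1/2
α' = m·α / (1 − (1−m)·α)
   = 1/2 × 0.835 / (1 − (1 − 1/2) × 0.835)
   = 0.4175 / 0.5825 = 0.717

predicted reliability = 0.717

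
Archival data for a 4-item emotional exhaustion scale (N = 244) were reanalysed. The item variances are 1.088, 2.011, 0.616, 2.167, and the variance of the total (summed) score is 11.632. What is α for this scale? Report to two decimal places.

Σσᵢ² = 1.088 + 2.011 + 0.616 + 2.167 = 5.882
α = (k/(k−1))·(1 − Σσᵢ²/σ²_total) = (4/3)·(1 − 5.882/11.632) = 0.66

α = 0.66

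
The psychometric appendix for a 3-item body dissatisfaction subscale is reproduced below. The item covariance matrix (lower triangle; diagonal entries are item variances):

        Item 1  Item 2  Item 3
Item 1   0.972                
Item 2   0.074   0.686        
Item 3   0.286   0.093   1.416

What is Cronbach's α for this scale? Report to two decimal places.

Σσᵢ² = 0.972 + 0.686 + 1.416 = 3.074
Sum of off-diagonal covariances = 0.453
σ²_total = 3.074 + 2 × 0.453 = 3.980
α = (k/(k−1))·(1 − Σσᵢ²/σ²_total) = (3/2)·(1 − 3.074/3.980) = 0.34

α = 0.34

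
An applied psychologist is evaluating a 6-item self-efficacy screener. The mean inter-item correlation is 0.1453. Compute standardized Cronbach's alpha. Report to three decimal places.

α = 0.505

Standardized α = k·r̄ / (1 + (k−1)·r̄) = 6 × 0.1453 / (1 + 5 × 0.1453)
  = 0.8718 / 1.7265 = 0.505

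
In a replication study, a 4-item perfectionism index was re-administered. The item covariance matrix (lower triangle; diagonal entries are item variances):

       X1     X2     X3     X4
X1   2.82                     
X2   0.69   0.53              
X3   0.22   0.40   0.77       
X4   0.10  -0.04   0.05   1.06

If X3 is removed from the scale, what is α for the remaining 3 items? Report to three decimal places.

α = 0.381

Remaining items: X1, X2, X4 (k = 3).
ΣVar(i) = 2.82 + 0.53 + 1.06 = 4.41
Var(T) = 4.41 + 2 × 0.75 = 5.91
α (item deleted) = (3/2)·(1 − 4.41/5.91) = 0.381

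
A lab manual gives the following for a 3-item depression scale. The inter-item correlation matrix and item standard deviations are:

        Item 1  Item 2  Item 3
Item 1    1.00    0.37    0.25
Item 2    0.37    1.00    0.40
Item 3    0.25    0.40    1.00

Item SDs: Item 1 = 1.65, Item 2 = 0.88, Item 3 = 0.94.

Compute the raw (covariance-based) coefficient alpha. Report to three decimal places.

coefficient alpha = 0.547

Σσ²ᵢ = 1.65² + 0.88² + 0.94² = 4.3805
Covariances σ_ij = r_ij · s_i · s_j:
  σ(Item 1,Item 2) = 0.37 × 1.65 × 0.88 = 0.5372
  σ(Item 1,Item 3) = 0.25 × 1.65 × 0.94 = 0.3877
  σ(Item 2,Item 3) = 0.40 × 0.88 × 0.94 = 0.3309
σ²_T = Σσ²ᵢ + 2·Σσ_ij = 4.3805 + 2 × 1.2558 = 6.8921
α = (3/2)·(1 − 4.3805/6.8921) = 0.547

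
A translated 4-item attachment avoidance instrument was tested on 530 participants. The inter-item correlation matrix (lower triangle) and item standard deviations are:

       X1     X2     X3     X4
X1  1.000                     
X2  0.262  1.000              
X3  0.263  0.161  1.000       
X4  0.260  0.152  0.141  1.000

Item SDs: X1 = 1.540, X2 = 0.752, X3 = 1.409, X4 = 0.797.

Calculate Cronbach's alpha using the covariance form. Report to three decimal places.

Σσ²ᵢ = 1.540² + 0.752² + 1.409² + 0.797² = 5.5576
Covariances σ_ij = r_ij · s_i · s_j:
  σ(X1,X2) = 0.262 × 1.540 × 0.752 = 0.3034
  σ(X1,X3) = 0.263 × 1.540 × 1.409 = 0.5707
  σ(X1,X4) = 0.260 × 1.540 × 0.797 = 0.3191
  σ(X2,X3) = 0.161 × 0.752 × 1.409 = 0.1706
  σ(X2,X4) = 0.152 × 0.752 × 0.797 = 0.0911
  σ(X3,X4) = 0.141 × 1.409 × 0.797 = 0.1583
σ²_T = Σσ²ᵢ + 2·Σσ_ij = 5.5576 + 2 × 1.6132 = 8.7840
α = (4/3)·(1 − 5.5576/8.7840) = 0.490

Cronbach's alpha = 0.490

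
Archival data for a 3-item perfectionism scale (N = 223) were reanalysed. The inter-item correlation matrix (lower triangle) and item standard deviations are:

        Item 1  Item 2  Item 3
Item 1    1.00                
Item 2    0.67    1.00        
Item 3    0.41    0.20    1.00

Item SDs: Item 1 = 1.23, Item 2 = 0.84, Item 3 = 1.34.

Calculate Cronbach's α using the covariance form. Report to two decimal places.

Σσ²ᵢ = 1.23² + 0.84² + 1.34² = 4.0141
Covariances σ_ij = r_ij · s_i · s_j:
  σ(Item 1,Item 2) = 0.67 × 1.23 × 0.84 = 0.6922
  σ(Item 1,Item 3) = 0.41 × 1.23 × 1.34 = 0.6758
  σ(Item 2,Item 3) = 0.20 × 0.84 × 1.34 = 0.2251
σ²_T = Σσ²ᵢ + 2·Σσ_ij = 4.0141 + 2 × 1.5931 = 7.2003
α = (3/2)·(1 − 4.0141/7.2003) = 0.66

Cronbach's α = 0.66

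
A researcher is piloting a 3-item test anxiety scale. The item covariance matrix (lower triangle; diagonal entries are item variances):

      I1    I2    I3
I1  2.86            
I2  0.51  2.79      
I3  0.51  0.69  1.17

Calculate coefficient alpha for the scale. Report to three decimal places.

ΣVar(i) = 2.86 + 2.79 + 1.17 = 6.82
Σ_{i<j} σ_ij = 1.71
σ²_total = 6.82 + 2 × 1.71 = 10.24
α = (k/(k−1))·(1 − ΣVar(i)/σ²_total) = (3/2)·(1 − 6.82/10.24) = 0.501

coefficient alpha = 0.501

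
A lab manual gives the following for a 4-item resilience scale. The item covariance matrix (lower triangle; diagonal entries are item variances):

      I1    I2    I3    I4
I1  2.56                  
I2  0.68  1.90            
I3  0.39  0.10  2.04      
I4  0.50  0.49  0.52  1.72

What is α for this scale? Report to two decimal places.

α = 0.53

Σσ²ᵢ = 2.56 + 1.90 + 2.04 + 1.72 = 8.22
Sum of off-diagonal covariances = 2.68
Var(T) = 8.22 + 2 × 2.68 = 13.58
α = (k/(k−1))·(1 − Σσ²ᵢ/Var(T)) = (4/3)·(1 − 8.22/13.58) = 0.53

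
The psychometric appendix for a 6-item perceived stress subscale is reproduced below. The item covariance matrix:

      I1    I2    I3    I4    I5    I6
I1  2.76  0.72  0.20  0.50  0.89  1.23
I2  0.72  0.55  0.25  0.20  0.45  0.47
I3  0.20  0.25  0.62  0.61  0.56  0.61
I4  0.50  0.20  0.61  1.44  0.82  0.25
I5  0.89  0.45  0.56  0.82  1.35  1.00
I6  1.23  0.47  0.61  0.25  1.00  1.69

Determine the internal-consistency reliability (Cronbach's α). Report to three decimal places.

Cronbach's α = 0.811

Σσ²ᵢ = 2.76 + 0.55 + 0.62 + 1.44 + 1.35 + 1.69 = 8.41
Sum of off-diagonal covariances = 8.76
total variance = 8.41 + 2 × 8.76 = 25.93
α = (k/(k−1))·(1 − Σσ²ᵢ/total variance) = (6/5)·(1 − 8.41/25.93) = 0.811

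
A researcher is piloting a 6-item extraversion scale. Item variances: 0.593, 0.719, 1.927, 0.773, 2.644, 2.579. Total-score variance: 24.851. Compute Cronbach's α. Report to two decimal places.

Cronbach's α = 0.75

sum of item variances = 0.593 + 0.719 + 1.927 + 0.773 + 2.644 + 2.579 = 9.235
α = (k/(k−1))·(1 − sum of item variances/total variance) = (6/5)·(1 − 9.235/24.851) = 0.75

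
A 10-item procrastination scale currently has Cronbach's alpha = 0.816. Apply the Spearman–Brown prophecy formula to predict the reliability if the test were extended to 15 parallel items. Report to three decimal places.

Length factor m = 15/10 = 1.5000
α' = m·α / (1 + (m−1)·α)
   = 15/10 × 0.816 / (1 + (15/10 − 1) × 0.816)
   = 1.2240 / 1.4080 = 0.869

predicted reliability = 0.869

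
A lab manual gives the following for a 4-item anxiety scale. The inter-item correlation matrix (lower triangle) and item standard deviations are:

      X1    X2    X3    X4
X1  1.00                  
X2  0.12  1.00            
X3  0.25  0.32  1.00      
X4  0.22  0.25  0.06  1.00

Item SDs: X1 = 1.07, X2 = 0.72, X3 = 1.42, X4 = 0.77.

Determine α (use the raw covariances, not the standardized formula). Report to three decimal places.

Σσ²ᵢ = 1.07² + 0.72² + 1.42² + 0.77² = 4.2726
Covariances σ_ij = r_ij · s_i · s_j:
  σ(X1,X2) = 0.12 × 1.07 × 0.72 = 0.0924
  σ(X1,X3) = 0.25 × 1.07 × 1.42 = 0.3799
  σ(X1,X4) = 0.22 × 1.07 × 0.77 = 0.1813
  σ(X2,X3) = 0.32 × 0.72 × 1.42 = 0.3272
  σ(X2,X4) = 0.25 × 0.72 × 0.77 = 0.1386
  σ(X3,X4) = 0.06 × 1.42 × 0.77 = 0.0656
σ²_T = Σσ²ᵢ + 2·Σσ_ij = 4.2726 + 2 × 1.1850 = 6.6426
α = (4/3)·(1 − 4.2726/6.6426) = 0.476

α = 0.476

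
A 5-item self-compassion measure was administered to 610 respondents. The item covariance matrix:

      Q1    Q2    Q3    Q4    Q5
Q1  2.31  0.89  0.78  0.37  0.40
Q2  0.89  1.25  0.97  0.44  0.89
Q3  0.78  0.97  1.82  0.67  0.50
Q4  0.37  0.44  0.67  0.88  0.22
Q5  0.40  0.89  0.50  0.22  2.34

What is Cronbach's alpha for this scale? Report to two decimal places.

Σσᵢ² = 2.31 + 1.25 + 1.82 + 0.88 + 2.34 = 8.60
Sum of off-diagonal covariances = 6.13
σ²_T = 8.60 + 2 × 6.13 = 20.86
α = (k/(k−1))·(1 − Σσᵢ²/σ²_T) = (5/4)·(1 − 8.60/20.86) = 0.73

Cronbach's alpha = 0.73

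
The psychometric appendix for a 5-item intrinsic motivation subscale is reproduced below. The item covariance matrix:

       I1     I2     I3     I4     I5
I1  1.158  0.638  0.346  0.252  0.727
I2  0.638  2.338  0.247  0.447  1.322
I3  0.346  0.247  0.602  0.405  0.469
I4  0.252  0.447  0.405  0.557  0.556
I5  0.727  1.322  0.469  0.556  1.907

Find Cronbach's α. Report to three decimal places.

Σσᵢ² = 1.158 + 2.338 + 0.602 + 0.557 + 1.907 = 6.562
Σ_{i<j} σ_ij = 5.409
Var(T) = 6.562 + 2 × 5.409 = 17.380
α = (k/(k−1))·(1 − Σσᵢ²/Var(T)) = (5/4)·(1 − 6.562/17.380) = 0.778

α = 0.778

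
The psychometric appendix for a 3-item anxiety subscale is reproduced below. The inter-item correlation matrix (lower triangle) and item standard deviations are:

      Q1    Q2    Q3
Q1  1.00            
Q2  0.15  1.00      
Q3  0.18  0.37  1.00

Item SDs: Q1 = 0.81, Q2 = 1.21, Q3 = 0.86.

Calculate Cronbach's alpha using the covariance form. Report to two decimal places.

α = 0.47

Σσ²ᵢ = 0.81² + 1.21² + 0.86² = 2.8598
Covariances σ_ij = r_ij · s_i · s_j:
  σ(Q1,Q2) = 0.15 × 0.81 × 1.21 = 0.1470
  σ(Q1,Q3) = 0.18 × 0.81 × 0.86 = 0.1254
  σ(Q2,Q3) = 0.37 × 1.21 × 0.86 = 0.3850
σ²_T = Σσ²ᵢ + 2·Σσ_ij = 2.8598 + 2 × 0.6574 = 4.1746
α = (3/2)·(1 − 2.8598/4.1746) = 0.47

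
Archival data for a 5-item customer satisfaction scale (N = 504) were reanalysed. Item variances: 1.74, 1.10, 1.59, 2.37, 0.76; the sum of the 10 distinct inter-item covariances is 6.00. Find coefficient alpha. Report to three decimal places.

Σσ²ᵢ = 1.74 + 1.10 + 1.59 + 2.37 + 0.76 = 7.56
Sum of distinct covariances = 6.00
total variance = Σσ²ᵢ + 2·Σcov = 7.56 + 2 × 6.00 = 19.56
α = (5/4)·(1 − 7.56/19.56) = 0.767

coefficient alpha = 0.767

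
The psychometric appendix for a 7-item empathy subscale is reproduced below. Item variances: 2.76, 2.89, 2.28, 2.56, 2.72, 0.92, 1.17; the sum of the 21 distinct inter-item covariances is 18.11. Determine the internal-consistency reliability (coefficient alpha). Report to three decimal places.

Σσᵢ² = 2.76 + 2.89 + 2.28 + 2.56 + 2.72 + 0.92 + 1.17 = 15.30
Sum of distinct covariances = 18.11
Var(T) = Σσᵢ² + 2·Σcov = 15.30 + 2 × 18.11 = 51.52
α = (7/6)·(1 − 15.30/51.52) = 0.820

coefficient alpha = 0.820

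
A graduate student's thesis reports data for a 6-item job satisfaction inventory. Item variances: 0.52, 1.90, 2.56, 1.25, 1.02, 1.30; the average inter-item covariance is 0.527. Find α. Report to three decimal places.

α = 0.779

Σσᵢ² = 0.52 + 1.90 + 2.56 + 1.25 + 1.02 + 1.30 = 8.55
Sum of the 15 distinct covariances = 15 × 0.527 = 7.905
σ²_T = Σσᵢ² + 2·Σcov = 8.55 + 2 × 7.905 = 24.360
α = (6/5)·(1 − 8.55/24.360) = 0.779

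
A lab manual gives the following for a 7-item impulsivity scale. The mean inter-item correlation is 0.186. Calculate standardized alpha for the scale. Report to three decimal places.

Standardized α = k·r̄ / (1 + (k−1)·r̄) = 7 × 0.186 / (1 + 6 × 0.186)
  = 1.3020 / 2.1160 = 0.615

α = 0.615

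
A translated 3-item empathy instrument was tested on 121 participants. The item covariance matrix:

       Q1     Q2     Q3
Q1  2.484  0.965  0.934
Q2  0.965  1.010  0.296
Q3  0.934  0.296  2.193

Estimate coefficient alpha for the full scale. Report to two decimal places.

Σσᵢ² = 2.484 + 1.010 + 2.193 = 5.687
Σ_{i<j} σ_ij = 2.195
σ²_T = 5.687 + 2 × 2.195 = 10.077
α = (k/(k−1))·(1 − Σσᵢ²/σ²_T) = (3/2)·(1 − 5.687/10.077) = 0.65

coefficient alpha = 0.65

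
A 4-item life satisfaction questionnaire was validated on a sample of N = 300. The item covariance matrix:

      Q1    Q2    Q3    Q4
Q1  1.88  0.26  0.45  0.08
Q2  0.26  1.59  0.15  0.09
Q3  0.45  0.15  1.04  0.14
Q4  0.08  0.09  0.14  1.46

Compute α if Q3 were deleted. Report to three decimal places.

α = 0.223

Remaining items: Q1, Q2, Q4 (k = 3).
Σσᵢ² = 1.88 + 1.59 + 1.46 = 4.93
σ²_total = 4.93 + 2 × 0.43 = 5.79
α (item deleted) = (3/2)·(1 − 4.93/5.79) = 0.223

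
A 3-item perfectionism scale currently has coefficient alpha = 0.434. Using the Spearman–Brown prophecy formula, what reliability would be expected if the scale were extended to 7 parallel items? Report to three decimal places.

Length factor m = 7/3 = 2.3333
α' = m·α / (1 + (m−1)·α)
   = 7/3 × 0.434 / (1 + (7/3 − 1) × 0.434)
   = 1.0127 / 1.5787 = 0.641

predicted reliability = 0.641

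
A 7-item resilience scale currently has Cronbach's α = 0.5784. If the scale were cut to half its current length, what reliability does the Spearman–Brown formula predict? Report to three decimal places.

Length factor m = 1/2
α' = m·α / (1 − (1−m)·α)
   = 1/2 × 0.5784 / (1 − (1 − 1/2) × 0.5784)
   = 0.2892 / 0.7108 = 0.407

predicted reliability = 0.407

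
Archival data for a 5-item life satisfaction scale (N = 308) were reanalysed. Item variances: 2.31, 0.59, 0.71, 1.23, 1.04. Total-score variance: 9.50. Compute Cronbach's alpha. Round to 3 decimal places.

ΣVar(i) = 2.31 + 0.59 + 0.71 + 1.23 + 1.04 = 5.88
α = (k/(k−1))·(1 − ΣVar(i)/Var(T)) = (5/4)·(1 − 5.88/9.50) = 0.476

Cronbach's alpha = 0.476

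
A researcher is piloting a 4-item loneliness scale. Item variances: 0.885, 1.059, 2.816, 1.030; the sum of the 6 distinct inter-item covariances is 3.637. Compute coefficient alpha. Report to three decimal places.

coefficient alpha = 0.742

Σσ²ᵢ = 0.885 + 1.059 + 2.816 + 1.030 = 5.790
Sum of distinct covariances = 3.637
σ²_total = Σσ²ᵢ + 2·Σcov = 5.790 + 2 × 3.637 = 13.064
α = (4/3)·(1 − 5.790/13.064) = 0.742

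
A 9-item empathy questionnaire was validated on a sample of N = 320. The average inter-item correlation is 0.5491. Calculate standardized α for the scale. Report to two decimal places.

α = 0.92

Standardized α = k·r̄ / (1 + (k−1)·r̄) = 9 × 0.5491 / (1 + 8 × 0.5491)
  = 4.9419 / 5.3928 = 0.92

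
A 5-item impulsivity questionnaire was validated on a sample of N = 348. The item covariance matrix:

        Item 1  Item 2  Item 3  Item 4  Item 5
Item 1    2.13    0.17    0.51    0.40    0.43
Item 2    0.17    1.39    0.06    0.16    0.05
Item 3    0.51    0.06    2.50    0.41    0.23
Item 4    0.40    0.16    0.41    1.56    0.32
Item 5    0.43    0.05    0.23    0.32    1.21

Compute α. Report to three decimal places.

sum of item variances = 2.13 + 1.39 + 2.50 + 1.56 + 1.21 = 8.79
Sum of off-diagonal covariances = 2.74
total variance = 8.79 + 2 × 2.74 = 14.27
α = (k/(k−1))·(1 − sum of item variances/total variance) = (5/4)·(1 − 8.79/14.27) = 0.480

α = 0.480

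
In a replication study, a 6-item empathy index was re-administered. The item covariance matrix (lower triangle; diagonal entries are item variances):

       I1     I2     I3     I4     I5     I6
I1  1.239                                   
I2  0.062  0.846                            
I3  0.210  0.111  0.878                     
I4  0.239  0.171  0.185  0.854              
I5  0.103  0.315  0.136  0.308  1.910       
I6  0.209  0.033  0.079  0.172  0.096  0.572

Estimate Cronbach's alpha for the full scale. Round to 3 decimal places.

Cronbach's alpha = 0.523

ΣVar(i) = 1.239 + 0.846 + 0.878 + 0.854 + 1.910 + 0.572 = 6.299
Σ_{i<j} σ_ij = 2.429
Var(T) = 6.299 + 2 × 2.429 = 11.157
α = (k/(k−1))·(1 − ΣVar(i)/Var(T)) = (6/5)·(1 − 6.299/11.157) = 0.523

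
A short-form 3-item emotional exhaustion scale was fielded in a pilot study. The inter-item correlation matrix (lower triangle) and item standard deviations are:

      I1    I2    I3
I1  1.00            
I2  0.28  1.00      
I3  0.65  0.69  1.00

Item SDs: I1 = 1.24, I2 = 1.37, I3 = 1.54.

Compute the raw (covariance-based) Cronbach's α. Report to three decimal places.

Σσ²ᵢ = 1.24² + 1.37² + 1.54² = 5.7861
Covariances σ_ij = r_ij · s_i · s_j:
  σ(I1,I2) = 0.28 × 1.24 × 1.37 = 0.4757
  σ(I1,I3) = 0.65 × 1.24 × 1.54 = 1.2412
  σ(I2,I3) = 0.69 × 1.37 × 1.54 = 1.4558
σ²_T = Σσ²ᵢ + 2·Σσ_ij = 5.7861 + 2 × 3.1727 = 12.1315
α = (3/2)·(1 − 5.7861/12.1315) = 0.785

Cronbach's α = 0.785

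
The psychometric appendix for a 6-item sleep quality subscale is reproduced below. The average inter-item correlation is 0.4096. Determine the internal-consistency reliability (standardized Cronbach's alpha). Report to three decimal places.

α = 0.806

Standardized α = k·r̄ / (1 + (k−1)·r̄) = 6 × 0.4096 / (1 + 5 × 0.4096)
  = 2.4576 / 3.0480 = 0.806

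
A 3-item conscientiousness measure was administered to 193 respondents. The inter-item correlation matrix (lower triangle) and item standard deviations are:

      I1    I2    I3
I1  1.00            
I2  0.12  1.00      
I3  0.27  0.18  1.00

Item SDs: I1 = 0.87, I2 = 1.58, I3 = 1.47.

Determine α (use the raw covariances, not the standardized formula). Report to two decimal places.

Σσ²ᵢ = 0.87² + 1.58² + 1.47² = 5.4142
Covariances σ_ij = r_ij · s_i · s_j:
  σ(I1,I2) = 0.12 × 0.87 × 1.58 = 0.1650
  σ(I1,I3) = 0.27 × 0.87 × 1.47 = 0.3453
  σ(I2,I3) = 0.18 × 1.58 × 1.47 = 0.4181
σ²_T = Σσ²ᵢ + 2·Σσ_ij = 5.4142 + 2 × 0.9284 = 7.2710
α = (3/2)·(1 − 5.4142/7.2710) = 0.38

α = 0.38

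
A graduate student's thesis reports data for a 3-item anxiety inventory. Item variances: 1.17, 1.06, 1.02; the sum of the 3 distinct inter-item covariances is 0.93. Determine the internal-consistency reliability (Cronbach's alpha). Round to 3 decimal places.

sum of item variances = 1.17 + 1.06 + 1.02 = 3.25
Sum of distinct covariances = 0.93
total variance = sum of item variances + 2·Σcov = 3.25 + 2 × 0.93 = 5.11
α = (3/2)·(1 − 3.25/5.11) = 0.546

α = 0.546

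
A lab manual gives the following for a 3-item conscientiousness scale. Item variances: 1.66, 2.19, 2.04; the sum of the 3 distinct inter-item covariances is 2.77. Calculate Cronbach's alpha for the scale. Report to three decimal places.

Cronbach's alpha = 0.727

ΣVar(i) = 1.66 + 2.19 + 2.04 = 5.89
Sum of distinct covariances = 2.77
σ²_total = ΣVar(i) + 2·Σcov = 5.89 + 2 × 2.77 = 11.43
α = (3/2)·(1 − 5.89/11.43) = 0.727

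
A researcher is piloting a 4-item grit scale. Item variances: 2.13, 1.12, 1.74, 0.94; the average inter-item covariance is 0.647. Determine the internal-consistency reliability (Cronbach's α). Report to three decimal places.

α = 0.756

Σσ²ᵢ = 2.13 + 1.12 + 1.74 + 0.94 = 5.93
Sum of the 6 distinct covariances = 6 × 0.647 = 3.882
σ²_total = Σσ²ᵢ + 2·Σcov = 5.93 + 2 × 3.882 = 13.694
α = (4/3)·(1 − 5.93/13.694) = 0.756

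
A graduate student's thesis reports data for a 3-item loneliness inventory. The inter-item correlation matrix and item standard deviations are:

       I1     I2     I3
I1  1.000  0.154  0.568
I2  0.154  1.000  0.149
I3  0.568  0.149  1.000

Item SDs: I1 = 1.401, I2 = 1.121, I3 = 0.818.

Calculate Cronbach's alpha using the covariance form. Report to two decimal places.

Σσ²ᵢ = 1.401² + 1.121² + 0.818² = 3.8886
Covariances σ_ij = r_ij · s_i · s_j:
  σ(I1,I2) = 0.154 × 1.401 × 1.121 = 0.2419
  σ(I1,I3) = 0.568 × 1.401 × 0.818 = 0.6509
  σ(I2,I3) = 0.149 × 1.121 × 0.818 = 0.1366
σ²_T = Σσ²ᵢ + 2·Σσ_ij = 3.8886 + 2 × 1.0294 = 5.9474
α = (3/2)·(1 − 3.8886/5.9474) = 0.52

Cronbach's alpha = 0.52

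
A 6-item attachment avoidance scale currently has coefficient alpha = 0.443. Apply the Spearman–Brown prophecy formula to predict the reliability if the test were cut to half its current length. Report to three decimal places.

Length factor m = 1/2
α' = m·α / (1 − (1−m)·α)
   = 1/2 × 0.443 / (1 − (1 − 1/2) × 0.443)
   = 0.2215 / 0.7785 = 0.285

predicted reliability = 0.285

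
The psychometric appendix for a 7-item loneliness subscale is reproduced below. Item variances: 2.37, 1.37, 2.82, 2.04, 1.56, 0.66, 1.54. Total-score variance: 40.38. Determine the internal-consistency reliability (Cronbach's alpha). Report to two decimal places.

Σσ²ᵢ = 2.37 + 1.37 + 2.82 + 2.04 + 1.56 + 0.66 + 1.54 = 12.36
α = (k/(k−1))·(1 − Σσ²ᵢ/σ²_T) = (7/6)·(1 − 12.36/40.38) = 0.81

Cronbach's alpha = 0.81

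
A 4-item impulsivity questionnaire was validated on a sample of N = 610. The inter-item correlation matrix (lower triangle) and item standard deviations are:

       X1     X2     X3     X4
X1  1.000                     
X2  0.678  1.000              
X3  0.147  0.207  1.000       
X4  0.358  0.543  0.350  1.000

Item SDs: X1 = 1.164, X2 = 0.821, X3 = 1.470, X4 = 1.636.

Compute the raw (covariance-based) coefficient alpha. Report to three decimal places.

Σσ²ᵢ = 1.164² + 0.821² + 1.470² + 1.636² = 6.8663
Covariances σ_ij = r_ij · s_i · s_j:
  σ(X1,X2) = 0.678 × 1.164 × 0.821 = 0.6479
  σ(X1,X3) = 0.147 × 1.164 × 1.470 = 0.2515
  σ(X1,X4) = 0.358 × 1.164 × 1.636 = 0.6817
  σ(X2,X3) = 0.207 × 0.821 × 1.470 = 0.2498
  σ(X2,X4) = 0.543 × 0.821 × 1.636 = 0.7293
  σ(X3,X4) = 0.350 × 1.470 × 1.636 = 0.8417
σ²_T = Σσ²ᵢ + 2·Σσ_ij = 6.8663 + 2 × 3.4019 = 13.6701
α = (4/3)·(1 − 6.8663/13.6701) = 0.664

α = 0.664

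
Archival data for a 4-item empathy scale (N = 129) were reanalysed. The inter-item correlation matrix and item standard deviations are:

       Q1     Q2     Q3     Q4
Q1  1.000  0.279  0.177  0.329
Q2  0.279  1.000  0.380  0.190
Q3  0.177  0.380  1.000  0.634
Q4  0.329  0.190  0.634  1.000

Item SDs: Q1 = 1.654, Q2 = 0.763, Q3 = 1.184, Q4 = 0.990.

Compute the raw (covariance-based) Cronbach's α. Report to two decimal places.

α = 0.62

Σσ²ᵢ = 1.654² + 0.763² + 1.184² + 0.990² = 5.6998
Covariances σ_ij = r_ij · s_i · s_j:
  σ(Q1,Q2) = 0.279 × 1.654 × 0.763 = 0.3521
  σ(Q1,Q3) = 0.177 × 1.654 × 1.184 = 0.3466
  σ(Q1,Q4) = 0.329 × 1.654 × 0.990 = 0.5387
  σ(Q2,Q3) = 0.380 × 0.763 × 1.184 = 0.3433
  σ(Q2,Q4) = 0.190 × 0.763 × 0.990 = 0.1435
  σ(Q3,Q4) = 0.634 × 1.184 × 0.990 = 0.7431
σ²_T = Σσ²ᵢ + 2·Σσ_ij = 5.6998 + 2 × 2.4673 = 10.6344
α = (4/3)·(1 − 5.6998/10.6344) = 0.62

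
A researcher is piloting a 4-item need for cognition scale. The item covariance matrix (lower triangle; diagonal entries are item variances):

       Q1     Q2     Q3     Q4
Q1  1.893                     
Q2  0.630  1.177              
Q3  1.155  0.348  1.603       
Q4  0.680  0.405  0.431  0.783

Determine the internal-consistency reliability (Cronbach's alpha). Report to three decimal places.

Σσᵢ² = 1.893 + 1.177 + 1.603 + 0.783 = 5.456
Σ_{i<j} σ_ij = 3.649
σ²_T = 5.456 + 2 × 3.649 = 12.754
α = (k/(k−1))·(1 − Σσᵢ²/σ²_T) = (4/3)·(1 − 5.456/12.754) = 0.763

α = 0.763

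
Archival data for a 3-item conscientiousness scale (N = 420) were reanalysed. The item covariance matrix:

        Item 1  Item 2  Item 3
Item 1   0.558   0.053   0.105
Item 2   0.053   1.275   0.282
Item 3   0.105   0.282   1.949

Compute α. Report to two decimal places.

α = 0.28

ΣVar(i) = 0.558 + 1.275 + 1.949 = 3.782
Sum of the distinct covariances = 0.440
σ²_T = 3.782 + 2 × 0.440 = 4.662
α = (k/(k−1))·(1 − ΣVar(i)/σ²_T) = (3/2)·(1 − 3.782/4.662) = 0.28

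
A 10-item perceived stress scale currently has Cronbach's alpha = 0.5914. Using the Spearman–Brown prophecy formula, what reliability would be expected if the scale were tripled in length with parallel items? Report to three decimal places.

Length factor m = 3
α' = m·α / (1 + (m−1)·α)
   = 3 × 0.5914 / (1 + (3 − 1) × 0.5914)
   = 1.7742 / 2.1828 = 0.813

predicted reliability = 0.813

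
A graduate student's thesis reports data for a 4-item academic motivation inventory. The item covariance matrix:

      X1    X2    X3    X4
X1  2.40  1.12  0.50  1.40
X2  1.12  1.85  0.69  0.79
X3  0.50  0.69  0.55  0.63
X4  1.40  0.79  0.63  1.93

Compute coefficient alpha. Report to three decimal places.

coefficient alpha = 0.805

sum of item variances = 2.40 + 1.85 + 0.55 + 1.93 = 6.73
Sum of off-diagonal covariances = 5.13
Var(T) = 6.73 + 2 × 5.13 = 16.99
α = (k/(k−1))·(1 − sum of item variances/Var(T)) = (4/3)·(1 − 6.73/16.99) = 0.805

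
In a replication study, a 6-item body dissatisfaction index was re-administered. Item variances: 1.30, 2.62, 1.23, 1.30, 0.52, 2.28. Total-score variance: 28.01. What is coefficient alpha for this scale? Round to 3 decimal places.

coefficient alpha = 0.804

sum of item variances = 1.30 + 2.62 + 1.23 + 1.30 + 0.52 + 2.28 = 9.25
α = (k/(k−1))·(1 − sum of item variances/σ²_T) = (6/5)·(1 − 9.25/28.01) = 0.804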